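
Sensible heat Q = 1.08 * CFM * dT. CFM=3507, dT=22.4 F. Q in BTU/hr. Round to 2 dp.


Q = 1.08 * 3507 * 22.4 = 84841.34 BTU/hr

84841.34 BTU/hr


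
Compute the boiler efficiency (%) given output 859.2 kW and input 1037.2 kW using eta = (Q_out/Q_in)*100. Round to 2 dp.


eta = (859.2/1037.2)*100 = 82.84 %

82.84 %


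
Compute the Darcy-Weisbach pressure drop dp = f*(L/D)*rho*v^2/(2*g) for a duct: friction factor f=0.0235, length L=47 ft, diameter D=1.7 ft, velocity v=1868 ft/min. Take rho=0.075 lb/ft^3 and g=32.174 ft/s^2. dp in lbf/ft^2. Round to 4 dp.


v_fps = 1868/60 = 31.1333 ft/s
dp = 0.0235*(47/1.7)*0.075*31.1333^2/(2*32.174) = 0.7340 lbf/ft^2

0.7340 lbf/ft^2


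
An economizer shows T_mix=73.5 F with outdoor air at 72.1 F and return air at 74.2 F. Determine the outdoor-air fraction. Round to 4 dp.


frac = (73.5 - 74.2) / (72.1 - 74.2) = 0.3333

0.3333


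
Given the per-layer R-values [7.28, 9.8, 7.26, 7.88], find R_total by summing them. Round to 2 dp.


R_total = 7.28 + 9.8 + 7.26 + 7.88 = 32.22

32.22


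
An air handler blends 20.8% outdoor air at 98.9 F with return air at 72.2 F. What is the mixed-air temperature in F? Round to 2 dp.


T_mix = 72.2 + (20.8/100)*(98.9-72.2) = 77.75 F

77.75 F


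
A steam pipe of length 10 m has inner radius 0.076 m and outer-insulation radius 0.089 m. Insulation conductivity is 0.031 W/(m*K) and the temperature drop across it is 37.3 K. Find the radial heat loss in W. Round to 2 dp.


Q = 2*pi*0.031*10*37.3/ln(0.089/0.076) = 460.11 W

460.11 W


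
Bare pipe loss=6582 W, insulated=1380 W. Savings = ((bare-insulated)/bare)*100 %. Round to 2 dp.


Savings = ((6582-1380)/6582)*100 = 79.03 %

79.03 %


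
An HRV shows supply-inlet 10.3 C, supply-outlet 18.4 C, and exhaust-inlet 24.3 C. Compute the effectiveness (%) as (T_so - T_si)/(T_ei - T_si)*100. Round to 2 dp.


eff = (18.4-10.3)/(24.3-10.3)*100 = 57.86 %

57.86 %


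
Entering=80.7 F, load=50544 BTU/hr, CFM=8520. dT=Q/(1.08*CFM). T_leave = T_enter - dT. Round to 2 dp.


dT = 50544/(1.08*8520) = 5.4930
T_leave = 80.7 - 5.4930 = 75.21 F

75.21 F


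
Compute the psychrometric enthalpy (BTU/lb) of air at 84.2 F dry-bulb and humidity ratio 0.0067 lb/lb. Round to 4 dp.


h = 0.24*84.2 + 0.0067*(1061+0.444*84.2) = 27.5672 BTU/lb

27.5672 BTU/lb


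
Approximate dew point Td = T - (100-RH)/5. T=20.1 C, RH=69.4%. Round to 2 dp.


Td = 20.1 - (100-69.4)/5 = 13.98 C

13.98 C


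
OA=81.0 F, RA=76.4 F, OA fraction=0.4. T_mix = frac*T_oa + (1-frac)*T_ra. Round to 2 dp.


T_mix = 0.4*81.0 + 0.6*76.4 = 78.24 F

78.24 F


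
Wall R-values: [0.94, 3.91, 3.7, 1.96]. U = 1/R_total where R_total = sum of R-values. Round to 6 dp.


R_total = 0.94 + 3.91 + 3.7 + 1.96 = 10.51
U = 1/10.51 = 0.095147

0.095147


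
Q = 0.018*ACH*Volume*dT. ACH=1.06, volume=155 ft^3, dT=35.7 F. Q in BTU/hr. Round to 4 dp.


Q = 0.018 * 1.06 * 155 * 35.7 = 105.5792 BTU/hr

105.5792 BTU/hr


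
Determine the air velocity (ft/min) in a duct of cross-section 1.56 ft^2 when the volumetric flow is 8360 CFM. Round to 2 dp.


V = 8360 / 1.56 = 5358.97 ft/min

5358.97 ft/min


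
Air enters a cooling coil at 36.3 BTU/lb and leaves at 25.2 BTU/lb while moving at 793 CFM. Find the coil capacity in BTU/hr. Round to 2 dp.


Q = 4.5 * 793 * (36.3 - 25.2) = 39610.35 BTU/hr

39610.35 BTU/hr


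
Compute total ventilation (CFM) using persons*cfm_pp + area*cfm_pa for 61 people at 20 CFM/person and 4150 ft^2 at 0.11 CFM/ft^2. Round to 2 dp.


Total = 61*20 + 4150*0.11 = 1676.50 CFM

1676.50 CFM


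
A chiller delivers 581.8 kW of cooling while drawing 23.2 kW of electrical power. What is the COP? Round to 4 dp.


COP = 581.8 / 23.2 = 25.0776

25.0776


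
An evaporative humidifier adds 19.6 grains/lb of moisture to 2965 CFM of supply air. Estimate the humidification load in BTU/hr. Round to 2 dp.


Q = 0.68 * 2965 * 19.6 = 39517.52 BTU/hr

39517.52 BTU/hr


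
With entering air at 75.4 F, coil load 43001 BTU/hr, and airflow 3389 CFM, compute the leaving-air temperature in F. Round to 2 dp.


dT = 43001/(1.08*3389) = 11.7485
T_leave = 75.4 - 11.7485 = 63.65 F

63.65 F


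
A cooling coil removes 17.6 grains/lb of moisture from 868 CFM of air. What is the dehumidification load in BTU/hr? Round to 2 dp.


Q = 0.68 * 868 * 17.6 = 10388.22 BTU/hr

10388.22 BTU/hr


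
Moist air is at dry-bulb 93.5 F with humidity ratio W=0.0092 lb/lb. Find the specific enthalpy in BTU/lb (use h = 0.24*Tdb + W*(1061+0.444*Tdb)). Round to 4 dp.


h = 0.24*93.5 + 0.0092*(1061+0.444*93.5) = 32.5831 BTU/lb

32.5831 BTU/lb


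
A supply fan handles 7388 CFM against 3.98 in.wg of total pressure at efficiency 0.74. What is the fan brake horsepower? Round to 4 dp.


BHP = 7388 * 3.98 / (6356 * 0.74) = 6.2516 hp

6.2516 hp


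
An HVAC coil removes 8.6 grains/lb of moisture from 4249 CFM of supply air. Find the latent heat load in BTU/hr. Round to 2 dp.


Q = 0.68 * 4249 * 8.6 = 24848.15 BTU/hr

24848.15 BTU/hr


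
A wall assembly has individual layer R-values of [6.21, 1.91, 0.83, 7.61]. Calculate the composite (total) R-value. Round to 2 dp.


R_total = 6.21 + 1.91 + 0.83 + 7.61 = 16.56

16.56


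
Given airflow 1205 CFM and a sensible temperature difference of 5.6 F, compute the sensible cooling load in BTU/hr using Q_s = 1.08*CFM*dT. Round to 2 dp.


Q = 1.08 * 1205 * 5.6 = 7287.84 BTU/hr

7287.84 BTU/hr


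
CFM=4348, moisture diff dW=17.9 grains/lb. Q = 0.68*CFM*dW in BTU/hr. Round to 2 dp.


Q = 0.68 * 4348 * 17.9 = 52923.86 BTU/hr

52923.86 BTU/hr


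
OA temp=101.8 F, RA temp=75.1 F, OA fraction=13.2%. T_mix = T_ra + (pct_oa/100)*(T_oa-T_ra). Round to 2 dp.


T_mix = 75.1 + (13.2/100)*(101.8-75.1) = 78.62 F

78.62 F


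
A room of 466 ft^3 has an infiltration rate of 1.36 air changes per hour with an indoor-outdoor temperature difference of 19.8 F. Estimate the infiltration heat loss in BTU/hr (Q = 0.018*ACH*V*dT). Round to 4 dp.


Q = 0.018 * 1.36 * 466 * 19.8 = 225.8721 BTU/hr

225.8721 BTU/hr


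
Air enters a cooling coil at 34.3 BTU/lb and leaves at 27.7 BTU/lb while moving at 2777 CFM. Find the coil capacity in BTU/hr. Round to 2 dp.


Q = 4.5 * 2777 * (34.3 - 27.7) = 82476.90 BTU/hr

82476.90 BTU/hr


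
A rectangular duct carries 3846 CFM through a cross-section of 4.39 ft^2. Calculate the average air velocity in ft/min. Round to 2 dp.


V = 3846 / 4.39 = 876.08 ft/min

876.08 ft/min


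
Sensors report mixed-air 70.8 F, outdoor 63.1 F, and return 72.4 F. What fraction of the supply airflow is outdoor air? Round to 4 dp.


frac = (70.8 - 72.4) / (63.1 - 72.4) = 0.1720

0.1720


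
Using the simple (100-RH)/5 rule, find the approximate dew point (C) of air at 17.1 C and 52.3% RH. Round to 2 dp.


Td = 17.1 - (100-52.3)/5 = 7.56 C

7.56 C


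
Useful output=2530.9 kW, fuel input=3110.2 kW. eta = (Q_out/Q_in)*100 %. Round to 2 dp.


eta = (2530.9/3110.2)*100 = 81.37 %

81.37 %


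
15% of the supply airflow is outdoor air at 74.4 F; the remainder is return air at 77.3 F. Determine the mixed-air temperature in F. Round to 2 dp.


T_mix = 0.15*74.4 + 0.85*77.3 = 76.87 F

76.87 F


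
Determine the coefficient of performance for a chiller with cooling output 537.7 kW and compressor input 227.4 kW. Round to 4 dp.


COP = 537.7 / 227.4 = 2.3646

2.3646


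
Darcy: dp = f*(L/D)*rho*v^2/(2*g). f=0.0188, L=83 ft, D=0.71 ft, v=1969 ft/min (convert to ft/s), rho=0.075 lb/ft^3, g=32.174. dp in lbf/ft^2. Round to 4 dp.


v_fps = 1969/60 = 32.8167 ft/s
dp = 0.0188*(83/0.71)*0.075*32.8167^2/(2*32.174) = 2.7586 lbf/ft^2

2.7586 lbf/ft^2


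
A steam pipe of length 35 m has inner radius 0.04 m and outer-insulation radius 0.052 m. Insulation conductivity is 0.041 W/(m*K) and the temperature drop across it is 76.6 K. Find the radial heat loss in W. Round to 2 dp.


Q = 2*pi*0.041*35*76.6/ln(0.052/0.04) = 2632.42 W

2632.42 W


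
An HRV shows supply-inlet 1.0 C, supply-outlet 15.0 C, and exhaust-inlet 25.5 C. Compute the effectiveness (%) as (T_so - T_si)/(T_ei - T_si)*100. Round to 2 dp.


eff = (15.0-1.0)/(25.5-1.0)*100 = 57.14 %

57.14 %


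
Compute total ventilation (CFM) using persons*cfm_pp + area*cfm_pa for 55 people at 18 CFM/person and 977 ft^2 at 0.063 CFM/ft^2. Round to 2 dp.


Total = 55*18 + 977*0.063 = 1051.55 CFM

1051.55 CFM


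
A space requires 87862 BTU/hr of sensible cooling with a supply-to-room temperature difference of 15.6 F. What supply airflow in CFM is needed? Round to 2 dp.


CFM = 87862 / (1.08 * 15.6) = 5214.98

5214.98 CFM


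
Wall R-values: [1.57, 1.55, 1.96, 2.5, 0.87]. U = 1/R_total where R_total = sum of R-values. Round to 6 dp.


R_total = 1.57 + 1.55 + 1.96 + 2.5 + 0.87 = 8.45
U = 1/8.45 = 0.118343

0.118343


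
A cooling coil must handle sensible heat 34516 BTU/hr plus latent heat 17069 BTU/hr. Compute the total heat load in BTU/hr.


Qt = 34516 + 17069 = 51585 BTU/hr

51585 BTU/hr


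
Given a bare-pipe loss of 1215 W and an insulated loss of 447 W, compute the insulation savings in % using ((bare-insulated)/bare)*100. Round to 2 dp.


Savings = ((1215-447)/1215)*100 = 63.21 %

63.21 %


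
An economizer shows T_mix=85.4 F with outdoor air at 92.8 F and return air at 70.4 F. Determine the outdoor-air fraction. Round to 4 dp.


frac = (85.4 - 70.4) / (92.8 - 70.4) = 0.6696

0.6696


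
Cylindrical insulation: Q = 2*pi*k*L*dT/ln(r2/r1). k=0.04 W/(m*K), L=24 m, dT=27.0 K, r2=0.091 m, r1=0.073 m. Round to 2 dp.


Q = 2*pi*0.04*24*27.0/ln(0.091/0.073) = 738.93 W

738.93 W


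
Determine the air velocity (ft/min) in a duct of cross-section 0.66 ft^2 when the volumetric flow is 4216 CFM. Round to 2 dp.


V = 4216 / 0.66 = 6387.88 ft/min

6387.88 ft/min


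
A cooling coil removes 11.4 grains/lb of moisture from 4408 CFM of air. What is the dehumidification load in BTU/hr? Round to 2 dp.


Q = 0.68 * 4408 * 11.4 = 34170.82 BTU/hr

34170.82 BTU/hr


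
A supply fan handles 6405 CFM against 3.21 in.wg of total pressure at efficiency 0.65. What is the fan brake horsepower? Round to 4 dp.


BHP = 6405 * 3.21 / (6356 * 0.65) = 4.9765 hp

4.9765 hp


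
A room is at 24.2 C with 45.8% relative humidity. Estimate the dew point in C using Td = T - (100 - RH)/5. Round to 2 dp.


Td = 24.2 - (100-45.8)/5 = 13.36 C

13.36 C


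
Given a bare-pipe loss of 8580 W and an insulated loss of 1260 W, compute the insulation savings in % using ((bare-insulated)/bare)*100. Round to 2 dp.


Savings = ((8580-1260)/8580)*100 = 85.31 %

85.31 %


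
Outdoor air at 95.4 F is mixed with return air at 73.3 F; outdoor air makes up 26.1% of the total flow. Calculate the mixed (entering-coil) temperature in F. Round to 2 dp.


T_mix = 73.3 + (26.1/100)*(95.4-73.3) = 79.07 F

79.07 F


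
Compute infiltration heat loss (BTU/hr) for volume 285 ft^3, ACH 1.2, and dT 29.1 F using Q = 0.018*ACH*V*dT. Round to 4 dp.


Q = 0.018 * 1.2 * 285 * 29.1 = 179.1396 BTU/hr

179.1396 BTU/hr


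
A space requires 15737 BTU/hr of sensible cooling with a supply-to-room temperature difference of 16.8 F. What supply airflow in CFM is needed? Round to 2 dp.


CFM = 15737 / (1.08 * 16.8) = 867.34

867.34 CFM


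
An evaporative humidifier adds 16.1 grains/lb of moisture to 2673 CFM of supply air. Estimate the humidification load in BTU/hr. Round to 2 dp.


Q = 0.68 * 2673 * 16.1 = 29264.00 BTU/hr

29264.00 BTU/hr


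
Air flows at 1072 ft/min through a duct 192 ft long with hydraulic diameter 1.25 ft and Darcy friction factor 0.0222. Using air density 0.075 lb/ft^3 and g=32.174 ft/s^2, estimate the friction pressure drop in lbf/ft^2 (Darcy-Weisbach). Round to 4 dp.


v_fps = 1072/60 = 17.8667 ft/s
dp = 0.0222*(192/1.25)*0.075*17.8667^2/(2*32.174) = 1.2687 lbf/ft^2

1.2687 lbf/ft^2


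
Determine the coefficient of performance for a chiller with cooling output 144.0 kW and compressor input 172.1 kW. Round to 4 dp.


COP = 144.0 / 172.1 = 0.8367

0.8367


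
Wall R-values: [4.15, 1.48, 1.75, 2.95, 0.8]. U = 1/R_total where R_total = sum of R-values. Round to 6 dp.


R_total = 4.15 + 1.48 + 1.75 + 2.95 + 0.8 = 11.13
U = 1/11.13 = 0.089847

0.089847


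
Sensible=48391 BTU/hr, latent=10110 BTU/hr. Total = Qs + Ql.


Qt = 48391 + 10110 = 58501 BTU/hr

58501 BTU/hr


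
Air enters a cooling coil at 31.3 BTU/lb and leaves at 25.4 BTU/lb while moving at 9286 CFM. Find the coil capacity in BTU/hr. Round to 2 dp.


Q = 4.5 * 9286 * (31.3 - 25.4) = 246543.30 BTU/hr

246543.30 BTU/hr


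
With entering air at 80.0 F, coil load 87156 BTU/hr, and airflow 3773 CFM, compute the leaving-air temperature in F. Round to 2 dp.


dT = 87156/(1.08*3773) = 21.3888
T_leave = 80.0 - 21.3888 = 58.61 F

58.61 F


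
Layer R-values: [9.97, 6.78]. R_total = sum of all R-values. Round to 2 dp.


R_total = 9.97 + 6.78 = 16.75

16.75


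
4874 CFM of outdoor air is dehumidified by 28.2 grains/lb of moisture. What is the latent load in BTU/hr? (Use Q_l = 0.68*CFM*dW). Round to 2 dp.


Q = 0.68 * 4874 * 28.2 = 93463.82 BTU/hr

93463.82 BTU/hr


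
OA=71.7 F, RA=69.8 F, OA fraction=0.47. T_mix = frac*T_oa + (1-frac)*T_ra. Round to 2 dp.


T_mix = 0.47*71.7 + 0.53*69.8 = 70.69 F

70.69 F


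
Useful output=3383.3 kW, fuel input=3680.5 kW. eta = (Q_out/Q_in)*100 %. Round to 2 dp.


eta = (3383.3/3680.5)*100 = 91.93 %

91.93 %


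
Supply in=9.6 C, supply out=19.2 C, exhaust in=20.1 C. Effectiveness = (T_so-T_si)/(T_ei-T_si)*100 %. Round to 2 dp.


eff = (19.2-9.6)/(20.1-9.6)*100 = 91.43 %

91.43 %


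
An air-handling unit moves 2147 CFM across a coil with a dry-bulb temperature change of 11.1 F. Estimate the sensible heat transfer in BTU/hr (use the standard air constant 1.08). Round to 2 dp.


Q = 1.08 * 2147 * 11.1 = 25738.24 BTU/hr

25738.24 BTU/hr


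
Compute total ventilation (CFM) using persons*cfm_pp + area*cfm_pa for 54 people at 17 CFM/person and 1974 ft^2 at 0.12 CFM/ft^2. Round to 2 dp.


Total = 54*17 + 1974*0.12 = 1154.88 CFM

1154.88 CFM


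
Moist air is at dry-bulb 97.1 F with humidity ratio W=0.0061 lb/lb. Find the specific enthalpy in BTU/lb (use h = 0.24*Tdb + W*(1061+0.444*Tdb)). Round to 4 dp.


h = 0.24*97.1 + 0.0061*(1061+0.444*97.1) = 30.0391 BTU/lb

30.0391 BTU/lb


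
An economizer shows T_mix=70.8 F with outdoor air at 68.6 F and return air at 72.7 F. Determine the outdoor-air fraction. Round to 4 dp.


frac = (70.8 - 72.7) / (68.6 - 72.7) = 0.4634

0.4634


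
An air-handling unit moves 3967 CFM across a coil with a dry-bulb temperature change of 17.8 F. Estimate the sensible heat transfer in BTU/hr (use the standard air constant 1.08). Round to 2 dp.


Q = 1.08 * 3967 * 17.8 = 76261.61 BTU/hr

76261.61 BTU/hr


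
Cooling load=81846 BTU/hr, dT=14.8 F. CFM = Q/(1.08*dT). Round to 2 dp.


CFM = 81846 / (1.08 * 14.8) = 5120.50

5120.50 CFM


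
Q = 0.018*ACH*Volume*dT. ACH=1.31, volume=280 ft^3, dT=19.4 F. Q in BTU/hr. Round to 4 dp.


Q = 0.018 * 1.31 * 280 * 19.4 = 128.0866 BTU/hr

128.0866 BTU/hr


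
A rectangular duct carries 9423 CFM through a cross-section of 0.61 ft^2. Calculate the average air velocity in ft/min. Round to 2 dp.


V = 9423 / 0.61 = 15447.54 ft/min

15447.54 ft/min


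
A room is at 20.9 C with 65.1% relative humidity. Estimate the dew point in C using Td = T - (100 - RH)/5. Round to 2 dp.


Td = 20.9 - (100-65.1)/5 = 13.92 C

13.92 C


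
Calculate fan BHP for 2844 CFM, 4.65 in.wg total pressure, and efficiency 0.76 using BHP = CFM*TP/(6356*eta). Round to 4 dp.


BHP = 2844 * 4.65 / (6356 * 0.76) = 2.7377 hp

2.7377 hp


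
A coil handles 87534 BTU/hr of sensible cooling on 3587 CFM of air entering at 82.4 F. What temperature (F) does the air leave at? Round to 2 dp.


dT = 87534/(1.08*3587) = 22.5955
T_leave = 82.4 - 22.5955 = 59.80 F

59.80 F


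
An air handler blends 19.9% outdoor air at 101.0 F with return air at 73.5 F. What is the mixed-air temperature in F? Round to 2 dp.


T_mix = 73.5 + (19.9/100)*(101.0-73.5) = 78.97 F

78.97 F


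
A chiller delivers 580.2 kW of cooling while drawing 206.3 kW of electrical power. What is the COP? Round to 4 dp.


COP = 580.2 / 206.3 = 2.8124

2.8124


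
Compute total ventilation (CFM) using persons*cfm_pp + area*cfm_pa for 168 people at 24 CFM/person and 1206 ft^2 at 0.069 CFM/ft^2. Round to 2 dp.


Total = 168*24 + 1206*0.069 = 4115.21 CFM

4115.21 CFM


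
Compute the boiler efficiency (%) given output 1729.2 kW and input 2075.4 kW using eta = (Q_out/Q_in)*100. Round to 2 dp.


eta = (1729.2/2075.4)*100 = 83.32 %

83.32 %


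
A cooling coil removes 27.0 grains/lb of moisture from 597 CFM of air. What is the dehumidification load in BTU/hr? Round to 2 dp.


Q = 0.68 * 597 * 27.0 = 10960.92 BTU/hr

10960.92 BTU/hr


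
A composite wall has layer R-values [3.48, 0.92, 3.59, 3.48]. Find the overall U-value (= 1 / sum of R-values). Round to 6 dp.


R_total = 3.48 + 0.92 + 3.59 + 3.48 = 11.47
U = 1/11.47 = 0.087184

0.087184


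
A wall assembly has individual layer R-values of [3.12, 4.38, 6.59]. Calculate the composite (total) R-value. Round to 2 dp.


R_total = 3.12 + 4.38 + 6.59 = 14.09

14.09


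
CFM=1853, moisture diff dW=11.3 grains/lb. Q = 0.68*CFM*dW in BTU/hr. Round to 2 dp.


Q = 0.68 * 1853 * 11.3 = 14238.45 BTU/hr

14238.45 BTU/hr


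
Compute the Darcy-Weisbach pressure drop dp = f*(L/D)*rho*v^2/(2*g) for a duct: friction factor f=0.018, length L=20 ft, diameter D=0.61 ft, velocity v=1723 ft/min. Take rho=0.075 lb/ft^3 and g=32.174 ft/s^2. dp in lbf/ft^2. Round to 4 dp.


v_fps = 1723/60 = 28.7167 ft/s
dp = 0.018*(20/0.61)*0.075*28.7167^2/(2*32.174) = 0.5672 lbf/ft^2

0.5672 lbf/ft^2


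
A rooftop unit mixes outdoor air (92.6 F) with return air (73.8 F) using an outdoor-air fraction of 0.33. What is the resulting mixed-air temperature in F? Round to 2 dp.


T_mix = 0.33*92.6 + 0.67*73.8 = 80.00 F

80.00 F


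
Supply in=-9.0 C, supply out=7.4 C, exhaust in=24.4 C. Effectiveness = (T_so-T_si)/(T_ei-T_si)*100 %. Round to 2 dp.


eff = (7.4-(-9.0))/(24.4-(-9.0))*100 = 49.10 %

49.10 %


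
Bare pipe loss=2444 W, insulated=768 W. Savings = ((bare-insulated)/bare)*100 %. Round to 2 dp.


Savings = ((2444-768)/2444)*100 = 68.58 %

68.58 %


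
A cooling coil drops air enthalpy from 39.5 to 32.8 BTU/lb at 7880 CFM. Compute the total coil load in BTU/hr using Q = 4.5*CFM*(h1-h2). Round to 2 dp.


Q = 4.5 * 7880 * (39.5 - 32.8) = 237582.00 BTU/hr

237582.00 BTU/hr


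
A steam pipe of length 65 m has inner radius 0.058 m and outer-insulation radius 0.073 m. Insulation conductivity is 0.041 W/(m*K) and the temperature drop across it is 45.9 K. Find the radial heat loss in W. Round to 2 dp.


Q = 2*pi*0.041*65*45.9/ln(0.073/0.058) = 3341.42 W

3341.42 W


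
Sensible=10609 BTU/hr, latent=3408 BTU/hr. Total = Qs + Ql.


Qt = 10609 + 3408 = 14017 BTU/hr

14017 BTU/hr


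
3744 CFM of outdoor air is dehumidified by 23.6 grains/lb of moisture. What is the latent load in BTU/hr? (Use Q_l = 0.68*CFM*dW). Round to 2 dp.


Q = 0.68 * 3744 * 23.6 = 60083.71 BTU/hr

60083.71 BTU/hr


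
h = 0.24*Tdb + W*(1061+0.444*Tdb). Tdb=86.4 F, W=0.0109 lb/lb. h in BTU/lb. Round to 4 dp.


h = 0.24*86.4 + 0.0109*(1061+0.444*86.4) = 32.7190 BTU/lb

32.7190 BTU/lb


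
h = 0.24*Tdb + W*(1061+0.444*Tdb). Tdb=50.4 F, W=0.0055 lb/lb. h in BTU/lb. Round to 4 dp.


h = 0.24*50.4 + 0.0055*(1061+0.444*50.4) = 18.0546 BTU/lb

18.0546 BTU/lb


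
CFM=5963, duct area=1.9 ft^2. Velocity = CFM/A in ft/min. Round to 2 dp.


V = 5963 / 1.9 = 3138.42 ft/min

3138.42 ft/min


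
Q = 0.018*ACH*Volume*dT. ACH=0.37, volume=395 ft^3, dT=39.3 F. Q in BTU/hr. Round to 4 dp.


Q = 0.018 * 0.37 * 395 * 39.3 = 103.3865 BTU/hr

103.3865 BTU/hr


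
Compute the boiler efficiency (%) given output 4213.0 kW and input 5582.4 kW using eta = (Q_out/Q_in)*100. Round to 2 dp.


eta = (4213.0/5582.4)*100 = 75.47 %

75.47 %


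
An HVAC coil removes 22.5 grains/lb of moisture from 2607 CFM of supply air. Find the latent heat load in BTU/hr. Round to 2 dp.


Q = 0.68 * 2607 * 22.5 = 39887.10 BTU/hr

39887.10 BTU/hr


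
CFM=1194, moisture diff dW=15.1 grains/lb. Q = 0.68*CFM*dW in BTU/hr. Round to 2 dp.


Q = 0.68 * 1194 * 15.1 = 12259.99 BTU/hr

12259.99 BTU/hr


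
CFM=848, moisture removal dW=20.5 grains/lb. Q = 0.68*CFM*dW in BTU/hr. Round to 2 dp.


Q = 0.68 * 848 * 20.5 = 11821.12 BTU/hr

11821.12 BTU/hr


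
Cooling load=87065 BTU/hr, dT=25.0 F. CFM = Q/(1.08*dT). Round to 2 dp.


CFM = 87065 / (1.08 * 25.0) = 3224.63

3224.63 CFM


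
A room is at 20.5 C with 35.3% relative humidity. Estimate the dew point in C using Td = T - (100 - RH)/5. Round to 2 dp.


Td = 20.5 - (100-35.3)/5 = 7.56 C

7.56 C


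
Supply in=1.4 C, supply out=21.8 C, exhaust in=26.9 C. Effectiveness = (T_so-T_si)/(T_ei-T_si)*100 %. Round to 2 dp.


eff = (21.8-1.4)/(26.9-1.4)*100 = 80.00 %

80.00 %


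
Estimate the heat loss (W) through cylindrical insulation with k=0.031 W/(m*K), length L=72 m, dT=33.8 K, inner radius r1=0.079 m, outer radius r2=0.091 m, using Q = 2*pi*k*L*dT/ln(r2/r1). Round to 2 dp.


Q = 2*pi*0.031*72*33.8/ln(0.091/0.079) = 3352.01 W

3352.01 W


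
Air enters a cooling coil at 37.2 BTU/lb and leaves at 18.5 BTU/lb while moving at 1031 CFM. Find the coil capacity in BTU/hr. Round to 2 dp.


Q = 4.5 * 1031 * (37.2 - 18.5) = 86758.65 BTU/hr

86758.65 BTU/hr


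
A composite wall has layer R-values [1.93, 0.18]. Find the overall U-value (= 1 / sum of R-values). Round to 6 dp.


R_total = 1.93 + 0.18 = 2.11
U = 1/2.11 = 0.473934

0.473934


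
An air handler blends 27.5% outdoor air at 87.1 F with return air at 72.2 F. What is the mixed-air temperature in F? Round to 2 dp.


T_mix = 72.2 + (27.5/100)*(87.1-72.2) = 76.30 F

76.30 F


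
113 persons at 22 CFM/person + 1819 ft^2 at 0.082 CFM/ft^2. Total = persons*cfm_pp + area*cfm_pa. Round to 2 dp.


Total = 113*22 + 1819*0.082 = 2635.16 CFM

2635.16 CFM


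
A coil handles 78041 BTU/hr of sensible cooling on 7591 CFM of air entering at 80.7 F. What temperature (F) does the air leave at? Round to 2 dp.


dT = 78041/(1.08*7591) = 9.5192
T_leave = 80.7 - 9.5192 = 71.18 F

71.18 F


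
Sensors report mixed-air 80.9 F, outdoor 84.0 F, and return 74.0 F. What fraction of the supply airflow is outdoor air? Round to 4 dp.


frac = (80.9 - 74.0) / (84.0 - 74.0) = 0.6900

0.6900


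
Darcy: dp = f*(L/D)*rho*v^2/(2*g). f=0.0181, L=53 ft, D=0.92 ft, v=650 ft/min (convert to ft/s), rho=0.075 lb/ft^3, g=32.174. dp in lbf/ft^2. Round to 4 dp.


v_fps = 650/60 = 10.8333 ft/s
dp = 0.0181*(53/0.92)*0.075*10.8333^2/(2*32.174) = 0.1426 lbf/ft^2

0.1426 lbf/ft^2


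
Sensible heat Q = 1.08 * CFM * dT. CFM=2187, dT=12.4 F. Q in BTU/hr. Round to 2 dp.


Q = 1.08 * 2187 * 12.4 = 29288.30 BTU/hr

29288.30 BTU/hr


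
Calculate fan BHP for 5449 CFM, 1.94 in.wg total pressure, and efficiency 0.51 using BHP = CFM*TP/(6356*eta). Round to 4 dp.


BHP = 5449 * 1.94 / (6356 * 0.51) = 3.2611 hp

3.2611 hp


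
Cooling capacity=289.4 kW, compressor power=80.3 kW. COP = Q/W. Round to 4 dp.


COP = 289.4 / 80.3 = 3.6040

3.6040


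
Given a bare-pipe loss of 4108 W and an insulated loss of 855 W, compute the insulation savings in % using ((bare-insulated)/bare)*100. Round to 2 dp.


Savings = ((4108-855)/4108)*100 = 79.19 %

79.19 %


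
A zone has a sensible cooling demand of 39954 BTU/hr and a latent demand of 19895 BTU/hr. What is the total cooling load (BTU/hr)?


Qt = 39954 + 19895 = 59849 BTU/hr

59849 BTU/hr


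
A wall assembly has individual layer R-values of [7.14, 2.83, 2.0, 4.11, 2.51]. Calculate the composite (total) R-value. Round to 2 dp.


R_total = 7.14 + 2.83 + 2.0 + 4.11 + 2.51 = 18.59

18.59


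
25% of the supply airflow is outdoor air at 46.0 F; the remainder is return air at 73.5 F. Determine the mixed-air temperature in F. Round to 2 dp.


T_mix = 0.25*46.0 + 0.75*73.5 = 66.63 F

66.63 F


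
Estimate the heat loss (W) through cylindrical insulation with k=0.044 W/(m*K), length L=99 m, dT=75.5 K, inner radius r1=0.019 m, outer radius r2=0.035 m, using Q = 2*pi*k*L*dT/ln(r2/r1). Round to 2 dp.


Q = 2*pi*0.044*99*75.5/ln(0.035/0.019) = 3382.50 W

3382.50 W


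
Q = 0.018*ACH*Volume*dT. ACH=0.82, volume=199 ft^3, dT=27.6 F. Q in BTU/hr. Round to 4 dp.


Q = 0.018 * 0.82 * 199 * 27.6 = 81.0678 BTU/hr

81.0678 BTU/hr


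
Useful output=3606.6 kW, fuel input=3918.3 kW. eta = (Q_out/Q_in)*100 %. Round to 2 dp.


eta = (3606.6/3918.3)*100 = 92.05 %

92.05 %


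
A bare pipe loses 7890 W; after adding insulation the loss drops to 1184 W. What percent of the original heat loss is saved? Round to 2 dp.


Savings = ((7890-1184)/7890)*100 = 84.99 %

84.99 %


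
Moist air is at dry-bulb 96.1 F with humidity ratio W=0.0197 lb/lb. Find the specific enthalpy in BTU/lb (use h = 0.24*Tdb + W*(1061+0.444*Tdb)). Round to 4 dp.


h = 0.24*96.1 + 0.0197*(1061+0.444*96.1) = 44.8063 BTU/lb

44.8063 BTU/lb


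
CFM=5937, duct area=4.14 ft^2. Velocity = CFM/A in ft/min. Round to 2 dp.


V = 5937 / 4.14 = 1434.06 ft/min

1434.06 ft/min


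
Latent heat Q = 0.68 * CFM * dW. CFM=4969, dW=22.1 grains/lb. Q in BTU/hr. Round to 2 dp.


Q = 0.68 * 4969 * 22.1 = 74674.13 BTU/hr

74674.13 BTU/hr


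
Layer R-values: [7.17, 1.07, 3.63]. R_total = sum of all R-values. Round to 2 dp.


R_total = 7.17 + 1.07 + 3.63 = 11.87

11.87


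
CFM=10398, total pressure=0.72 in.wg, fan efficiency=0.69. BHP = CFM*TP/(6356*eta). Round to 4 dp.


BHP = 10398 * 0.72 / (6356 * 0.69) = 1.7071 hp

1.7071 hp


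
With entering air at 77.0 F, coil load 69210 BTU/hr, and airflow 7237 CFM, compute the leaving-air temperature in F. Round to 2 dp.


dT = 69210/(1.08*7237) = 8.8550
T_leave = 77.0 - 8.8550 = 68.15 F

68.15 F


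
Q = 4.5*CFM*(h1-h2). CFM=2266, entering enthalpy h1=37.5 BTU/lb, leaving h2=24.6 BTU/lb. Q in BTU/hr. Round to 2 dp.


Q = 4.5 * 2266 * (37.5 - 24.6) = 131541.30 BTU/hr

131541.30 BTU/hr


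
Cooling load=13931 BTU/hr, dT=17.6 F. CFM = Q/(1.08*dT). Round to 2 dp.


CFM = 13931 / (1.08 * 17.6) = 732.90

732.90 CFM


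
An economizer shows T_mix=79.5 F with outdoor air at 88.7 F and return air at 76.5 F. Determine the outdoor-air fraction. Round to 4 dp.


frac = (79.5 - 76.5) / (88.7 - 76.5) = 0.2459

0.2459


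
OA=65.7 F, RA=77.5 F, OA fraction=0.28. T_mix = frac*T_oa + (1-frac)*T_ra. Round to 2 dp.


T_mix = 0.28*65.7 + 0.72*77.5 = 74.20 F

74.20 F


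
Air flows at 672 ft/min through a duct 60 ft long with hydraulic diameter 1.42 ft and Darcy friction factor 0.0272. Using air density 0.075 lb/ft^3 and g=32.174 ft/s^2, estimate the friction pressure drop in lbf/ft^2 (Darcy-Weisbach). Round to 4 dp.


v_fps = 672/60 = 11.2 ft/s
dp = 0.0272*(60/1.42)*0.075*11.2^2/(2*32.174) = 0.1680 lbf/ft^2

0.1680 lbf/ft^2


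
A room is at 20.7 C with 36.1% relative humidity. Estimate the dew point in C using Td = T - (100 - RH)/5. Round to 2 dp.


Td = 20.7 - (100-36.1)/5 = 7.92 C

7.92 C


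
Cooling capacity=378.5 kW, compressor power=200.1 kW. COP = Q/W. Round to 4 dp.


COP = 378.5 / 200.1 = 1.8916

1.8916


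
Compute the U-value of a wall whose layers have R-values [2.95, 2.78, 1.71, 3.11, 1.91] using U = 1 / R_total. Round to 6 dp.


R_total = 2.95 + 2.78 + 1.71 + 3.11 + 1.91 = 12.46
U = 1/12.46 = 0.080257

0.080257


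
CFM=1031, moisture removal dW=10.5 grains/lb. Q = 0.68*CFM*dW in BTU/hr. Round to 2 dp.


Q = 0.68 * 1031 * 10.5 = 7361.34 BTU/hr

7361.34 BTU/hr


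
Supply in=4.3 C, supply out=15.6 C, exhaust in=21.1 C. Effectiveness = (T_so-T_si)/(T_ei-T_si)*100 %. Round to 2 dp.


eff = (15.6-4.3)/(21.1-4.3)*100 = 67.26 %

67.26 %


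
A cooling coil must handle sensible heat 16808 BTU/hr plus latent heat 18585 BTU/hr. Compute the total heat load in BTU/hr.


Qt = 16808 + 18585 = 35393 BTU/hr

35393 BTU/hr


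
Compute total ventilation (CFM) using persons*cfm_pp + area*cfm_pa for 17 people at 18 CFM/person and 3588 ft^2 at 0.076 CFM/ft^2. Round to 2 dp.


Total = 17*18 + 3588*0.076 = 578.69 CFM

578.69 CFM


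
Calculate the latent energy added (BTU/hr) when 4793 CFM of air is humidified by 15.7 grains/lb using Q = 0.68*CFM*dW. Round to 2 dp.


Q = 0.68 * 4793 * 15.7 = 51170.07 BTU/hr

51170.07 BTU/hr


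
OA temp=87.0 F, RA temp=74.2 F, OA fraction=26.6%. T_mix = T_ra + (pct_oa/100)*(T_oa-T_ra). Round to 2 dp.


T_mix = 74.2 + (26.6/100)*(87.0-74.2) = 77.60 F

77.60 F


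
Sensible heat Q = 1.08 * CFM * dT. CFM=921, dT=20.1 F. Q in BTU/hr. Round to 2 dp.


Q = 1.08 * 921 * 20.1 = 19993.07 BTU/hr

19993.07 BTU/hr


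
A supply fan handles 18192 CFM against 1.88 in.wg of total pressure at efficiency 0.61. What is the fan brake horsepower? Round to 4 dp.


BHP = 18192 * 1.88 / (6356 * 0.61) = 8.8211 hp

8.8211 hp


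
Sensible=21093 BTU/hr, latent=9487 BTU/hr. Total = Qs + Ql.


Qt = 21093 + 9487 = 30580 BTU/hr

30580 BTU/hr


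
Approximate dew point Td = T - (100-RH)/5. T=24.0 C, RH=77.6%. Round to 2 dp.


Td = 24.0 - (100-77.6)/5 = 19.52 C

19.52 C


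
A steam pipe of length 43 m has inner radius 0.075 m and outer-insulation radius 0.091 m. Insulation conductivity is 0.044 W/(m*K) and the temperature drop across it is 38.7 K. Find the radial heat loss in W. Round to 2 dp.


Q = 2*pi*0.044*43*38.7/ln(0.091/0.075) = 2379.14 W

2379.14 W


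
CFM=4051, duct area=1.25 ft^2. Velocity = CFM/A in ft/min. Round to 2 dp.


V = 4051 / 1.25 = 3240.80 ft/min

3240.80 ft/min


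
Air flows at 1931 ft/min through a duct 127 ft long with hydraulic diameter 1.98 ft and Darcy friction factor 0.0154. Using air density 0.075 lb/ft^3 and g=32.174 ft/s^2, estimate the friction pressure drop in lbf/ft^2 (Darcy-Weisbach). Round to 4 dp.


v_fps = 1931/60 = 32.1833 ft/s
dp = 0.0154*(127/1.98)*0.075*32.1833^2/(2*32.174) = 1.1925 lbf/ft^2

1.1925 lbf/ft^2


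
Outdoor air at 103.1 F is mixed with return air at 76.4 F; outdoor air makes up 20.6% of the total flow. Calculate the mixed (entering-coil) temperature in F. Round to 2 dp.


T_mix = 76.4 + (20.6/100)*(103.1-76.4) = 81.90 F

81.90 F


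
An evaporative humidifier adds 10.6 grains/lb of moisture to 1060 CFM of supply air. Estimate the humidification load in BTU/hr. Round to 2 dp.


Q = 0.68 * 1060 * 10.6 = 7640.48 BTU/hr

7640.48 BTU/hr


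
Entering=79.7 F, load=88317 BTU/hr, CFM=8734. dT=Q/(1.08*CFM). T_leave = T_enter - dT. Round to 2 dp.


dT = 88317/(1.08*8734) = 9.3628
T_leave = 79.7 - 9.3628 = 70.34 F

70.34 F


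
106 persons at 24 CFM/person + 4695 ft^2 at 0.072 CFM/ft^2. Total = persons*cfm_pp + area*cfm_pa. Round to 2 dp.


Total = 106*24 + 4695*0.072 = 2882.04 CFM

2882.04 CFM


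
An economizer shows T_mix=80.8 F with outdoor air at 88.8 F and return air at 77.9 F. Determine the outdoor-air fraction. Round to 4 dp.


frac = (80.8 - 77.9) / (88.8 - 77.9) = 0.2661

0.2661


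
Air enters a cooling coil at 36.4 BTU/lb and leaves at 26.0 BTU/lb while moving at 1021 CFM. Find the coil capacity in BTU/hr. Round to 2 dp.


Q = 4.5 * 1021 * (36.4 - 26.0) = 47782.80 BTU/hr

47782.80 BTU/hr


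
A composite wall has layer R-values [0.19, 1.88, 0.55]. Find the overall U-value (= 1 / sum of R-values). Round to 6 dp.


R_total = 0.19 + 1.88 + 0.55 = 2.62
U = 1/2.62 = 0.381679

0.381679


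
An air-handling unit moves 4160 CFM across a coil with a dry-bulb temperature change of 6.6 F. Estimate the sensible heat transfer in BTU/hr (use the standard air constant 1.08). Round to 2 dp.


Q = 1.08 * 4160 * 6.6 = 29652.48 BTU/hr

29652.48 BTU/hr


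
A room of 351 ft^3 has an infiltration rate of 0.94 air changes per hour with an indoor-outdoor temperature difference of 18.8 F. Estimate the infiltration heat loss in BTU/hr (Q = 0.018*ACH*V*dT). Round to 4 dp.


Q = 0.018 * 0.94 * 351 * 18.8 = 111.6517 BTU/hr

111.6517 BTU/hr


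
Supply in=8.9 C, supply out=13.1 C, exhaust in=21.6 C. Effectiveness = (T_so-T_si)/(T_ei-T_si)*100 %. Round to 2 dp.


eff = (13.1-8.9)/(21.6-8.9)*100 = 33.07 %

33.07 %


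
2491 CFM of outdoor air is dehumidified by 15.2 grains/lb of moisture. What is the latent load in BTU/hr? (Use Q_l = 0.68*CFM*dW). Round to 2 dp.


Q = 0.68 * 2491 * 15.2 = 25746.98 BTU/hr

25746.98 BTU/hr


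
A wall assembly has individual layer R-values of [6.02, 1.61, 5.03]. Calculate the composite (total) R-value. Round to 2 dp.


R_total = 6.02 + 1.61 + 5.03 = 12.66

12.66


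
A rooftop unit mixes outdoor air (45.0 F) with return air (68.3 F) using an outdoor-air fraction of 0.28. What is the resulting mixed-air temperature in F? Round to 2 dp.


T_mix = 0.28*45.0 + 0.72*68.3 = 61.78 F

61.78 F


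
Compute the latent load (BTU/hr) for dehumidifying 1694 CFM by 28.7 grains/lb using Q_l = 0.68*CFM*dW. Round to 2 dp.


Q = 0.68 * 1694 * 28.7 = 33060.10 BTU/hr

33060.10 BTU/hr


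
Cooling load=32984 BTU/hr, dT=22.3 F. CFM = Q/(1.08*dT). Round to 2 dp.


CFM = 32984 / (1.08 * 22.3) = 1369.54

1369.54 CFM


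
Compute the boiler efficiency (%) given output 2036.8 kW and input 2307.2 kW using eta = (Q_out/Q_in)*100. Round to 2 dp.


eta = (2036.8/2307.2)*100 = 88.28 %

88.28 %


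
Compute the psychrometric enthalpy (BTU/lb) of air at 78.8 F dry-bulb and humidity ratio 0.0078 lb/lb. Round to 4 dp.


h = 0.24*78.8 + 0.0078*(1061+0.444*78.8) = 27.4607 BTU/lb

27.4607 BTU/lb


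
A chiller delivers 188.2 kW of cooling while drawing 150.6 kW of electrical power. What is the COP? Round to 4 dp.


COP = 188.2 / 150.6 = 1.2497

1.2497


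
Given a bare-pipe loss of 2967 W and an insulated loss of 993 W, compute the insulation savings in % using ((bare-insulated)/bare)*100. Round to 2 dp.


Savings = ((2967-993)/2967)*100 = 66.53 %

66.53 %


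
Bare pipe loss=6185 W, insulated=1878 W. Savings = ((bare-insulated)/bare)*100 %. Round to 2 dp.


Savings = ((6185-1878)/6185)*100 = 69.64 %

69.64 %


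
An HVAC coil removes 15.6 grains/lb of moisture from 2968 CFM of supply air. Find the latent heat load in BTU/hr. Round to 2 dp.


Q = 0.68 * 2968 * 15.6 = 31484.54 BTU/hr

31484.54 BTU/hr


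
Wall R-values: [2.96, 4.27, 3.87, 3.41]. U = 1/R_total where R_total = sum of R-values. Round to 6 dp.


R_total = 2.96 + 4.27 + 3.87 + 3.41 = 14.51
U = 1/14.51 = 0.068918

0.068918


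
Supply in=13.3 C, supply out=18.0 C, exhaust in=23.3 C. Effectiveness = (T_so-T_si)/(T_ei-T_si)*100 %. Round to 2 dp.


eff = (18.0-13.3)/(23.3-13.3)*100 = 47.00 %

47.00 %


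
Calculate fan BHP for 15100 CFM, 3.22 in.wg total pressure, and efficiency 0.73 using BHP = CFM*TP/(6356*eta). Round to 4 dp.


BHP = 15100 * 3.22 / (6356 * 0.73) = 10.4792 hp

10.4792 hp


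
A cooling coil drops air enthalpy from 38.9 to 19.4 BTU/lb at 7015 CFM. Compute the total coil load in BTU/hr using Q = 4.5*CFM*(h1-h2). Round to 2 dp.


Q = 4.5 * 7015 * (38.9 - 19.4) = 615566.25 BTU/hr

615566.25 BTU/hr


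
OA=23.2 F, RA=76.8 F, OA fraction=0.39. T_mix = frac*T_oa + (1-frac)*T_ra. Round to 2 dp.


T_mix = 0.39*23.2 + 0.61*76.8 = 55.90 F

55.90 F


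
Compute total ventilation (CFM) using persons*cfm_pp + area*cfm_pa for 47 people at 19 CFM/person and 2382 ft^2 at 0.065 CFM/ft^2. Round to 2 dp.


Total = 47*19 + 2382*0.065 = 1047.83 CFM

1047.83 CFM


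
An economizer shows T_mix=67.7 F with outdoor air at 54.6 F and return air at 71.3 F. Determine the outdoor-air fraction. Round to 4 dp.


frac = (67.7 - 71.3) / (54.6 - 71.3) = 0.2156

0.2156


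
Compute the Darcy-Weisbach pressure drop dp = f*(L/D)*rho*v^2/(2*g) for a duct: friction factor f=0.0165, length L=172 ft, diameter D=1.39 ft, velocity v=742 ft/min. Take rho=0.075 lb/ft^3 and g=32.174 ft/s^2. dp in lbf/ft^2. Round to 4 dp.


v_fps = 742/60 = 12.3667 ft/s
dp = 0.0165*(172/1.39)*0.075*12.3667^2/(2*32.174) = 0.3639 lbf/ft^2

0.3639 lbf/ft^2


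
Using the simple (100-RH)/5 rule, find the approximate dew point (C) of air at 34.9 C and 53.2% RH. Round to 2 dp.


Td = 34.9 - (100-53.2)/5 = 25.54 C

25.54 C


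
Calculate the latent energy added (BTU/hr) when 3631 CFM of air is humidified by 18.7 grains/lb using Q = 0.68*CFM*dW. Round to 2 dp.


Q = 0.68 * 3631 * 18.7 = 46171.80 BTU/hr

46171.80 BTU/hr


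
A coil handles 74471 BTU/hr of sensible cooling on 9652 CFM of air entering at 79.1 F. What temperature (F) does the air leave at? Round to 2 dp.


dT = 74471/(1.08*9652) = 7.1441
T_leave = 79.1 - 7.1441 = 71.96 F

71.96 F


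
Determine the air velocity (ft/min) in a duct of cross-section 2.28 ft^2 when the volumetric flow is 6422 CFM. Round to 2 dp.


V = 6422 / 2.28 = 2816.67 ft/min

2816.67 ft/min


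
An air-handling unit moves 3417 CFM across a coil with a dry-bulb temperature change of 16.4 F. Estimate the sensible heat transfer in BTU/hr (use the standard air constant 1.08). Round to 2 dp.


Q = 1.08 * 3417 * 16.4 = 60521.90 BTU/hr

60521.90 BTU/hr


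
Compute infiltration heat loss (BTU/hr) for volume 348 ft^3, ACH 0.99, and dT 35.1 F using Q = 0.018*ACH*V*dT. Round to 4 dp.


Q = 0.018 * 0.99 * 348 * 35.1 = 217.6677 BTU/hr

217.6677 BTU/hr


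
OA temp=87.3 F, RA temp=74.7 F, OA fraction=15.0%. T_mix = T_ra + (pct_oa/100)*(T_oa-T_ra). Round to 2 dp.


T_mix = 74.7 + (15.0/100)*(87.3-74.7) = 76.59 F

76.59 F


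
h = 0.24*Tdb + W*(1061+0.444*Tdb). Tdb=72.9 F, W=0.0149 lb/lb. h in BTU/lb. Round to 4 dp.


h = 0.24*72.9 + 0.0149*(1061+0.444*72.9) = 33.7872 BTU/lb

33.7872 BTU/lb


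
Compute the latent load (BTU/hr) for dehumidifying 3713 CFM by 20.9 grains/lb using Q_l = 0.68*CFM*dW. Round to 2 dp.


Q = 0.68 * 3713 * 20.9 = 52769.16 BTU/hr

52769.16 BTU/hr


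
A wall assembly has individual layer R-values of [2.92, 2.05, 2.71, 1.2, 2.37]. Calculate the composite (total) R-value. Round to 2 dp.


R_total = 2.92 + 2.05 + 2.71 + 1.2 + 2.37 = 11.25

11.25


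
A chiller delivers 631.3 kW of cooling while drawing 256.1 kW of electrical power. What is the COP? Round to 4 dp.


COP = 631.3 / 256.1 = 2.4651

2.4651


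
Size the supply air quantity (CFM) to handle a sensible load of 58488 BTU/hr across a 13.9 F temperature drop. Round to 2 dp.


CFM = 58488 / (1.08 * 13.9) = 3896.08

3896.08 CFM


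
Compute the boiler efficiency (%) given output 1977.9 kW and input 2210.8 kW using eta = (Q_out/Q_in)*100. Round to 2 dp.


eta = (1977.9/2210.8)*100 = 89.47 %

89.47 %


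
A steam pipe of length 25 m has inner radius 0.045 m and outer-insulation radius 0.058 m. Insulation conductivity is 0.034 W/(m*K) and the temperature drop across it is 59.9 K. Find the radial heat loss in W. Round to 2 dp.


Q = 2*pi*0.034*25*59.9/ln(0.058/0.045) = 1260.57 W

1260.57 W


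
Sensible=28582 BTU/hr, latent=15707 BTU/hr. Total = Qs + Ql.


Qt = 28582 + 15707 = 44289 BTU/hr

44289 BTU/hr


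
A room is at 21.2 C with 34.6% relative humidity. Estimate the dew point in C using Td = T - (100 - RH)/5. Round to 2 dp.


Td = 21.2 - (100-34.6)/5 = 8.12 C

8.12 C


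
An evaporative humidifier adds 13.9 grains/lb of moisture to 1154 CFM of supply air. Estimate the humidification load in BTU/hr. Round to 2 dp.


Q = 0.68 * 1154 * 13.9 = 10907.61 BTU/hr

10907.61 BTU/hr
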